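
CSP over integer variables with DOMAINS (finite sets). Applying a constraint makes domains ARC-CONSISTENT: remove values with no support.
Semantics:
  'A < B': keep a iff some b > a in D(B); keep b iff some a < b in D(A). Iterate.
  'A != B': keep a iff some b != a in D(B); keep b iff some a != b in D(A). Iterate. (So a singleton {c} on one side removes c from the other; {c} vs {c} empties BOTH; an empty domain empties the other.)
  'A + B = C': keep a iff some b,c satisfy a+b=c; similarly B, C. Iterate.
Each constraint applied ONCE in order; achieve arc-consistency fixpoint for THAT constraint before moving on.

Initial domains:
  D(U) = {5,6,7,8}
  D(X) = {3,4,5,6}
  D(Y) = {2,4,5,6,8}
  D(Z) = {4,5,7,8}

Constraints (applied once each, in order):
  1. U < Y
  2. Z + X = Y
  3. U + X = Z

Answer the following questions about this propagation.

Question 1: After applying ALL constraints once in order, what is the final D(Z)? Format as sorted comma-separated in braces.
Answer: {}

Derivation:
Constraint 1 (U < Y) on D(U)={5,6,7,8} D(Y)={2,4,5,6,8}: U {5,6,7,8}->{5,6,7}; Y {2,4,5,6,8}->{6,8}
Constraint 2 (Z + X = Y) on D(Z)={4,5,7,8} D(X)={3,4,5,6} D(Y)={6,8}: Z {4,5,7,8}->{4,5}; X {3,4,5,6}->{3,4}; Y {6,8}->{8}
Constraint 3 (U + X = Z) on D(U)={5,6,7} D(X)={3,4} D(Z)={4,5}: U {5,6,7}->{}; X {3,4}->{}; Z {4,5}->{}
So after all 3 constraints: D(Z) = {}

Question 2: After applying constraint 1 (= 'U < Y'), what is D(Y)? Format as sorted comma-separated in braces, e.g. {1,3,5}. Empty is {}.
Answer: {6,8}

Derivation:
Constraint 1 (U < Y) on D(U)={5,6,7,8} D(Y)={2,4,5,6,8}: U {5,6,7,8}->{5,6,7}; Y {2,4,5,6,8}->{6,8}
So after constraint 1: D(Y) = {6,8}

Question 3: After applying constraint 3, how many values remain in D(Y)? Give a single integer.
Answer: 1

Derivation:
Constraint 1 (U < Y) on D(U)={5,6,7,8} D(Y)={2,4,5,6,8}: U {5,6,7,8}->{5,6,7}; Y {2,4,5,6,8}->{6,8}
Constraint 2 (Z + X = Y) on D(Z)={4,5,7,8} D(X)={3,4,5,6} D(Y)={6,8}: Z {4,5,7,8}->{4,5}; X {3,4,5,6}->{3,4}; Y {6,8}->{8}
Constraint 3 (U + X = Z) on D(U)={5,6,7} D(X)={3,4} D(Z)={4,5}: U {5,6,7}->{}; X {3,4}->{}; Z {4,5}->{}
So after constraint 3: D(Y)={8}, size = 1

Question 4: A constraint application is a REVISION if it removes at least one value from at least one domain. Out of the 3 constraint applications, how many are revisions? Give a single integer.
Constraint 1 (U < Y) on D(U)={5,6,7,8} D(Y)={2,4,5,6,8}: U {5,6,7,8}->{5,6,7}; Y {2,4,5,6,8}->{6,8} => REVISION
Constraint 2 (Z + X = Y) on D(Z)={4,5,7,8} D(X)={3,4,5,6} D(Y)={6,8}: Z {4,5,7,8}->{4,5}; X {3,4,5,6}->{3,4}; Y {6,8}->{8} => REVISION
Constraint 3 (U + X = Z) on D(U)={5,6,7} D(X)={3,4} D(Z)={4,5}: U {5,6,7}->{}; X {3,4}->{}; Z {4,5}->{} => REVISION
Total revisions = 3

Answer: 3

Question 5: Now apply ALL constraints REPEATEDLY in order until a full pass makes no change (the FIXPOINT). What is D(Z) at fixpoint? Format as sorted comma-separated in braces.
pass 0 (initial): D(Z)={4,5,7,8}
pass 1: U {5,6,7,8}->{}; X {3,4,5,6}->{}; Y {2,4,5,6,8}->{8}; Z {4,5,7,8}->{}
pass 2: Y {8}->{}
pass 3: no change
Fixpoint after 3 passes: D(Z) = {}

Answer: {}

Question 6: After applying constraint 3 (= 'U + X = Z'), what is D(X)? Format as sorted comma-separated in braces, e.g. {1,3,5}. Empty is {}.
Answer: {}

Derivation:
Constraint 1 (U < Y) on D(U)={5,6,7,8} D(Y)={2,4,5,6,8}: U {5,6,7,8}->{5,6,7}; Y {2,4,5,6,8}->{6,8}
Constraint 2 (Z + X = Y) on D(Z)={4,5,7,8} D(X)={3,4,5,6} D(Y)={6,8}: Z {4,5,7,8}->{4,5}; X {3,4,5,6}->{3,4}; Y {6,8}->{8}
Constraint 3 (U + X = Z) on D(U)={5,6,7} D(X)={3,4} D(Z)={4,5}: U {5,6,7}->{}; X {3,4}->{}; Z {4,5}->{}
So after constraint 3: D(X) = {}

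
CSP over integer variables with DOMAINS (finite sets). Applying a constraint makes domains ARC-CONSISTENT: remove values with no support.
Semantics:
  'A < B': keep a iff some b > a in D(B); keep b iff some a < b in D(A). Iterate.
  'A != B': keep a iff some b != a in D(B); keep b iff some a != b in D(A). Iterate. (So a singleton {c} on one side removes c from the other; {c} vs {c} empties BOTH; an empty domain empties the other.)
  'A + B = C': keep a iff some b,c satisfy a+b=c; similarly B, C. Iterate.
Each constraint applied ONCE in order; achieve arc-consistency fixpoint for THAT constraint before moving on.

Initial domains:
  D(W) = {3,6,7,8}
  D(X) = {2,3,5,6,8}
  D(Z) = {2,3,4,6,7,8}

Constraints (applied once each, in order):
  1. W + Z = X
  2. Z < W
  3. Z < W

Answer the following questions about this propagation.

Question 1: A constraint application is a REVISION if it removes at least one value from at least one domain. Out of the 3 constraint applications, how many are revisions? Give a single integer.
Answer: 1

Derivation:
Constraint 1 (W + Z = X) on D(W)={3,6,7,8} D(Z)={2,3,4,6,7,8} D(X)={2,3,5,6,8}: W {3,6,7,8}->{3,6}; Z {2,3,4,6,7,8}->{2,3}; X {2,3,5,6,8}->{5,6,8} => REVISION
Constraint 2 (Z < W) on D(Z)={2,3} D(W)={3,6}: no change => not a revision
Constraint 3 (Z < W) on D(Z)={2,3} D(W)={3,6}: no change => not a revision
Total revisions = 1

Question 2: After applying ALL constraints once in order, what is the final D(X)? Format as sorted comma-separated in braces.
Constraint 1 (W + Z = X) on D(W)={3,6,7,8} D(Z)={2,3,4,6,7,8} D(X)={2,3,5,6,8}: W {3,6,7,8}->{3,6}; Z {2,3,4,6,7,8}->{2,3}; X {2,3,5,6,8}->{5,6,8}
Constraint 2 (Z < W) on D(Z)={2,3} D(W)={3,6}: no change
Constraint 3 (Z < W) on D(Z)={2,3} D(W)={3,6}: no change
So after all 3 constraints: D(X) = {5,6,8}

Answer: {5,6,8}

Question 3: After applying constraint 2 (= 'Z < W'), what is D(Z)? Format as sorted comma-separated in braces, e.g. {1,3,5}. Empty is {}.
Answer: {2,3}

Derivation:
Constraint 1 (W + Z = X) on D(W)={3,6,7,8} D(Z)={2,3,4,6,7,8} D(X)={2,3,5,6,8}: W {3,6,7,8}->{3,6}; Z {2,3,4,6,7,8}->{2,3}; X {2,3,5,6,8}->{5,6,8}
Constraint 2 (Z < W) on D(Z)={2,3} D(W)={3,6}: no change
So after constraint 2: D(Z) = {2,3}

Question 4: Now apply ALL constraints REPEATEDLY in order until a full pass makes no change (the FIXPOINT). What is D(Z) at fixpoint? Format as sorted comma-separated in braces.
pass 0 (initial): D(Z)={2,3,4,6,7,8}
pass 1: W {3,6,7,8}->{3,6}; X {2,3,5,6,8}->{5,6,8}; Z {2,3,4,6,7,8}->{2,3}
pass 2: no change
Fixpoint after 2 passes: D(Z) = {2,3}

Answer: {2,3}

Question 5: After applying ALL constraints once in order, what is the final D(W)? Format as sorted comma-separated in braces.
Answer: {3,6}

Derivation:
Constraint 1 (W + Z = X) on D(W)={3,6,7,8} D(Z)={2,3,4,6,7,8} D(X)={2,3,5,6,8}: W {3,6,7,8}->{3,6}; Z {2,3,4,6,7,8}->{2,3}; X {2,3,5,6,8}->{5,6,8}
Constraint 2 (Z < W) on D(Z)={2,3} D(W)={3,6}: no change
Constraint 3 (Z < W) on D(Z)={2,3} D(W)={3,6}: no change
So after all 3 constraints: D(W) = {3,6}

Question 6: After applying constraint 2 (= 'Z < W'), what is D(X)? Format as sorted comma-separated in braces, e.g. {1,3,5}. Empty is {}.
Answer: {5,6,8}

Derivation:
Constraint 1 (W + Z = X) on D(W)={3,6,7,8} D(Z)={2,3,4,6,7,8} D(X)={2,3,5,6,8}: W {3,6,7,8}->{3,6}; Z {2,3,4,6,7,8}->{2,3}; X {2,3,5,6,8}->{5,6,8}
Constraint 2 (Z < W) on D(Z)={2,3} D(W)={3,6}: no change
So after constraint 2: D(X) = {5,6,8}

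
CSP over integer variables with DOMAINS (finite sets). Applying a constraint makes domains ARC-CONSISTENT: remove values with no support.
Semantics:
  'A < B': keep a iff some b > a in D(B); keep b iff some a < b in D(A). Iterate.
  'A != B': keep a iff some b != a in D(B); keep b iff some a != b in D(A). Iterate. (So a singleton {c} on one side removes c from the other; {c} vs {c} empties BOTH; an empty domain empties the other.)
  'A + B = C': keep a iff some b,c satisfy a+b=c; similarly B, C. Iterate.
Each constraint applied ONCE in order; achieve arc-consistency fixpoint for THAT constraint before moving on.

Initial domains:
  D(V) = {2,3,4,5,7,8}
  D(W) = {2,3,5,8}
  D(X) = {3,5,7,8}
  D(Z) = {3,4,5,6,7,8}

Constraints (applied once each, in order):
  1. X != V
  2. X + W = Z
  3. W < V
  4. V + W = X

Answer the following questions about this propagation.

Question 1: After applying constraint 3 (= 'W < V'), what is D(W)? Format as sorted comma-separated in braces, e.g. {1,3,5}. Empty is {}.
Constraint 1 (X != V) on D(X)={3,5,7,8} D(V)={2,3,4,5,7,8}: no change
Constraint 2 (X + W = Z) on D(X)={3,5,7,8} D(W)={2,3,5,8} D(Z)={3,4,5,6,7,8}: X {3,5,7,8}->{3,5}; W {2,3,5,8}->{2,3,5}; Z {3,4,5,6,7,8}->{5,6,7,8}
Constraint 3 (W < V) on D(W)={2,3,5} D(V)={2,3,4,5,7,8}: V {2,3,4,5,7,8}->{3,4,5,7,8}
So after constraint 3: D(W) = {2,3,5}

Answer: {2,3,5}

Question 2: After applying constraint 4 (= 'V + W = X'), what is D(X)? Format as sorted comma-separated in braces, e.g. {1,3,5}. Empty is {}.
Constraint 1 (X != V) on D(X)={3,5,7,8} D(V)={2,3,4,5,7,8}: no change
Constraint 2 (X + W = Z) on D(X)={3,5,7,8} D(W)={2,3,5,8} D(Z)={3,4,5,6,7,8}: X {3,5,7,8}->{3,5}; W {2,3,5,8}->{2,3,5}; Z {3,4,5,6,7,8}->{5,6,7,8}
Constraint 3 (W < V) on D(W)={2,3,5} D(V)={2,3,4,5,7,8}: V {2,3,4,5,7,8}->{3,4,5,7,8}
Constraint 4 (V + W = X) on D(V)={3,4,5,7,8} D(W)={2,3,5} D(X)={3,5}: V {3,4,5,7,8}->{3}; W {2,3,5}->{2}; X {3,5}->{5}
So after constraint 4: D(X) = {5}

Answer: {5}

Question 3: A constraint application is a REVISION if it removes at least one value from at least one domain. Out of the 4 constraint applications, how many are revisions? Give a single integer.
Constraint 1 (X != V) on D(X)={3,5,7,8} D(V)={2,3,4,5,7,8}: no change => not a revision
Constraint 2 (X + W = Z) on D(X)={3,5,7,8} D(W)={2,3,5,8} D(Z)={3,4,5,6,7,8}: X {3,5,7,8}->{3,5}; W {2,3,5,8}->{2,3,5}; Z {3,4,5,6,7,8}->{5,6,7,8} => REVISION
Constraint 3 (W < V) on D(W)={2,3,5} D(V)={2,3,4,5,7,8}: V {2,3,4,5,7,8}->{3,4,5,7,8} => REVISION
Constraint 4 (V + W = X) on D(V)={3,4,5,7,8} D(W)={2,3,5} D(X)={3,5}: V {3,4,5,7,8}->{3}; W {2,3,5}->{2}; X {3,5}->{5} => REVISION
Total revisions = 3

Answer: 3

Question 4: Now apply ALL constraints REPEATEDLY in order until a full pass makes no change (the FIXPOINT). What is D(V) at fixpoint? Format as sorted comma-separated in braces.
Answer: {3}

Derivation:
pass 0 (initial): D(V)={2,3,4,5,7,8}
pass 1: V {2,3,4,5,7,8}->{3}; W {2,3,5,8}->{2}; X {3,5,7,8}->{5}; Z {3,4,5,6,7,8}->{5,6,7,8}
pass 2: Z {5,6,7,8}->{7}
pass 3: no change
Fixpoint after 3 passes: D(V) = {3}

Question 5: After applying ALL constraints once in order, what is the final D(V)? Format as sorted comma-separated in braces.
Constraint 1 (X != V) on D(X)={3,5,7,8} D(V)={2,3,4,5,7,8}: no change
Constraint 2 (X + W = Z) on D(X)={3,5,7,8} D(W)={2,3,5,8} D(Z)={3,4,5,6,7,8}: X {3,5,7,8}->{3,5}; W {2,3,5,8}->{2,3,5}; Z {3,4,5,6,7,8}->{5,6,7,8}
Constraint 3 (W < V) on D(W)={2,3,5} D(V)={2,3,4,5,7,8}: V {2,3,4,5,7,8}->{3,4,5,7,8}
Constraint 4 (V + W = X) on D(V)={3,4,5,7,8} D(W)={2,3,5} D(X)={3,5}: V {3,4,5,7,8}->{3}; W {2,3,5}->{2}; X {3,5}->{5}
So after all 4 constraints: D(V) = {3}

Answer: {3}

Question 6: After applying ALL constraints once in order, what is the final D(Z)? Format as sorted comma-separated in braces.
Constraint 1 (X != V) on D(X)={3,5,7,8} D(V)={2,3,4,5,7,8}: no change
Constraint 2 (X + W = Z) on D(X)={3,5,7,8} D(W)={2,3,5,8} D(Z)={3,4,5,6,7,8}: X {3,5,7,8}->{3,5}; W {2,3,5,8}->{2,3,5}; Z {3,4,5,6,7,8}->{5,6,7,8}
Constraint 3 (W < V) on D(W)={2,3,5} D(V)={2,3,4,5,7,8}: V {2,3,4,5,7,8}->{3,4,5,7,8}
Constraint 4 (V + W = X) on D(V)={3,4,5,7,8} D(W)={2,3,5} D(X)={3,5}: V {3,4,5,7,8}->{3}; W {2,3,5}->{2}; X {3,5}->{5}
So after all 4 constraints: D(Z) = {5,6,7,8}

Answer: {5,6,7,8}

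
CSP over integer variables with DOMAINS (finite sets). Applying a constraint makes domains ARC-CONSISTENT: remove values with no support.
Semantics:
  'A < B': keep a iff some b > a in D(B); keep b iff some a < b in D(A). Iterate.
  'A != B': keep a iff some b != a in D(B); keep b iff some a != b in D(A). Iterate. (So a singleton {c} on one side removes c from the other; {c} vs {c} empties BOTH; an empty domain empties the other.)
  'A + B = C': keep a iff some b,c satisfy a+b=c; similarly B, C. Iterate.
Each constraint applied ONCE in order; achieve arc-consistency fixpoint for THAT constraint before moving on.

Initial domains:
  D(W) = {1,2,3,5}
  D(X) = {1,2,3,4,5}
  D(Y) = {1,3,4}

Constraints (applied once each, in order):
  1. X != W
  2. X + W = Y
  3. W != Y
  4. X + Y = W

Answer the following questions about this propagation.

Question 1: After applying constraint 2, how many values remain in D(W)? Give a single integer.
Constraint 1 (X != W) on D(X)={1,2,3,4,5} D(W)={1,2,3,5}: no change
Constraint 2 (X + W = Y) on D(X)={1,2,3,4,5} D(W)={1,2,3,5} D(Y)={1,3,4}: X {1,2,3,4,5}->{1,2,3}; W {1,2,3,5}->{1,2,3}; Y {1,3,4}->{3,4}
So after constraint 2: D(W)={1,2,3}, size = 3

Answer: 3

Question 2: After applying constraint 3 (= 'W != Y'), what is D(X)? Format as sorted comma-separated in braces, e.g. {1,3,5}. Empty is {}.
Answer: {1,2,3}

Derivation:
Constraint 1 (X != W) on D(X)={1,2,3,4,5} D(W)={1,2,3,5}: no change
Constraint 2 (X + W = Y) on D(X)={1,2,3,4,5} D(W)={1,2,3,5} D(Y)={1,3,4}: X {1,2,3,4,5}->{1,2,3}; W {1,2,3,5}->{1,2,3}; Y {1,3,4}->{3,4}
Constraint 3 (W != Y) on D(W)={1,2,3} D(Y)={3,4}: no change
So after constraint 3: D(X) = {1,2,3}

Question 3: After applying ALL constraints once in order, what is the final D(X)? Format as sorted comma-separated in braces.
Constraint 1 (X != W) on D(X)={1,2,3,4,5} D(W)={1,2,3,5}: no change
Constraint 2 (X + W = Y) on D(X)={1,2,3,4,5} D(W)={1,2,3,5} D(Y)={1,3,4}: X {1,2,3,4,5}->{1,2,3}; W {1,2,3,5}->{1,2,3}; Y {1,3,4}->{3,4}
Constraint 3 (W != Y) on D(W)={1,2,3} D(Y)={3,4}: no change
Constraint 4 (X + Y = W) on D(X)={1,2,3} D(Y)={3,4} D(W)={1,2,3}: X {1,2,3}->{}; Y {3,4}->{}; W {1,2,3}->{}
So after all 4 constraints: D(X) = {}

Answer: {}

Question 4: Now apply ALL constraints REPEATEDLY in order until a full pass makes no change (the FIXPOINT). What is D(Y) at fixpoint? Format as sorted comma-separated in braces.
pass 0 (initial): D(Y)={1,3,4}
pass 1: W {1,2,3,5}->{}; X {1,2,3,4,5}->{}; Y {1,3,4}->{}
pass 2: no change
Fixpoint after 2 passes: D(Y) = {}

Answer: {}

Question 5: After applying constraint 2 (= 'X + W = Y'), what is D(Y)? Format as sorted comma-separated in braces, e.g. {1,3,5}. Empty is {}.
Constraint 1 (X != W) on D(X)={1,2,3,4,5} D(W)={1,2,3,5}: no change
Constraint 2 (X + W = Y) on D(X)={1,2,3,4,5} D(W)={1,2,3,5} D(Y)={1,3,4}: X {1,2,3,4,5}->{1,2,3}; W {1,2,3,5}->{1,2,3}; Y {1,3,4}->{3,4}
So after constraint 2: D(Y) = {3,4}

Answer: {3,4}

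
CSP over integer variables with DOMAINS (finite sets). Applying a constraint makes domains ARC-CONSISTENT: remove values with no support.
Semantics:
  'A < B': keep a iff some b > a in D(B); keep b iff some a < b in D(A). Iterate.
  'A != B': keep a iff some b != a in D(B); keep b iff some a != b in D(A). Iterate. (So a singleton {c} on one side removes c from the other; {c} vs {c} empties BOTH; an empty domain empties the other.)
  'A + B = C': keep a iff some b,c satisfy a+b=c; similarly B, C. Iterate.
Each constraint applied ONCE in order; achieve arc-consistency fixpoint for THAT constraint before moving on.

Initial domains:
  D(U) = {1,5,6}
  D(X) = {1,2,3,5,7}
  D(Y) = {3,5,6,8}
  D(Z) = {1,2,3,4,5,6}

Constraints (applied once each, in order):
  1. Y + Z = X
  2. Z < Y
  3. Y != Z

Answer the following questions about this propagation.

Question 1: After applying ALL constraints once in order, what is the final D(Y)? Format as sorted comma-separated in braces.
Answer: {3,5,6}

Derivation:
Constraint 1 (Y + Z = X) on D(Y)={3,5,6,8} D(Z)={1,2,3,4,5,6} D(X)={1,2,3,5,7}: Y {3,5,6,8}->{3,5,6}; Z {1,2,3,4,5,6}->{1,2,4}; X {1,2,3,5,7}->{5,7}
Constraint 2 (Z < Y) on D(Z)={1,2,4} D(Y)={3,5,6}: no change
Constraint 3 (Y != Z) on D(Y)={3,5,6} D(Z)={1,2,4}: no change
So after all 3 constraints: D(Y) = {3,5,6}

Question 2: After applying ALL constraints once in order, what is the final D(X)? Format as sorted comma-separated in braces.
Answer: {5,7}

Derivation:
Constraint 1 (Y + Z = X) on D(Y)={3,5,6,8} D(Z)={1,2,3,4,5,6} D(X)={1,2,3,5,7}: Y {3,5,6,8}->{3,5,6}; Z {1,2,3,4,5,6}->{1,2,4}; X {1,2,3,5,7}->{5,7}
Constraint 2 (Z < Y) on D(Z)={1,2,4} D(Y)={3,5,6}: no change
Constraint 3 (Y != Z) on D(Y)={3,5,6} D(Z)={1,2,4}: no change
So after all 3 constraints: D(X) = {5,7}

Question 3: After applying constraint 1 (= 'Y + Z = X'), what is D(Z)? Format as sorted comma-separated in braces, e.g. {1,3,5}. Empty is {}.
Answer: {1,2,4}

Derivation:
Constraint 1 (Y + Z = X) on D(Y)={3,5,6,8} D(Z)={1,2,3,4,5,6} D(X)={1,2,3,5,7}: Y {3,5,6,8}->{3,5,6}; Z {1,2,3,4,5,6}->{1,2,4}; X {1,2,3,5,7}->{5,7}
So after constraint 1: D(Z) = {1,2,4}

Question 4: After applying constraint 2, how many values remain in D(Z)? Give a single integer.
Answer: 3

Derivation:
Constraint 1 (Y + Z = X) on D(Y)={3,5,6,8} D(Z)={1,2,3,4,5,6} D(X)={1,2,3,5,7}: Y {3,5,6,8}->{3,5,6}; Z {1,2,3,4,5,6}->{1,2,4}; X {1,2,3,5,7}->{5,7}
Constraint 2 (Z < Y) on D(Z)={1,2,4} D(Y)={3,5,6}: no change
So after constraint 2: D(Z)={1,2,4}, size = 3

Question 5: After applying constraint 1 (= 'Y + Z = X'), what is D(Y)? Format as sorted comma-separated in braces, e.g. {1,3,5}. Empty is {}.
Answer: {3,5,6}

Derivation:
Constraint 1 (Y + Z = X) on D(Y)={3,5,6,8} D(Z)={1,2,3,4,5,6} D(X)={1,2,3,5,7}: Y {3,5,6,8}->{3,5,6}; Z {1,2,3,4,5,6}->{1,2,4}; X {1,2,3,5,7}->{5,7}
So after constraint 1: D(Y) = {3,5,6}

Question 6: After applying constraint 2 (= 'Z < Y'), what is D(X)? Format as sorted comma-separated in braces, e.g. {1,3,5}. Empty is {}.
Answer: {5,7}

Derivation:
Constraint 1 (Y + Z = X) on D(Y)={3,5,6,8} D(Z)={1,2,3,4,5,6} D(X)={1,2,3,5,7}: Y {3,5,6,8}->{3,5,6}; Z {1,2,3,4,5,6}->{1,2,4}; X {1,2,3,5,7}->{5,7}
Constraint 2 (Z < Y) on D(Z)={1,2,4} D(Y)={3,5,6}: no change
So after constraint 2: D(X) = {5,7}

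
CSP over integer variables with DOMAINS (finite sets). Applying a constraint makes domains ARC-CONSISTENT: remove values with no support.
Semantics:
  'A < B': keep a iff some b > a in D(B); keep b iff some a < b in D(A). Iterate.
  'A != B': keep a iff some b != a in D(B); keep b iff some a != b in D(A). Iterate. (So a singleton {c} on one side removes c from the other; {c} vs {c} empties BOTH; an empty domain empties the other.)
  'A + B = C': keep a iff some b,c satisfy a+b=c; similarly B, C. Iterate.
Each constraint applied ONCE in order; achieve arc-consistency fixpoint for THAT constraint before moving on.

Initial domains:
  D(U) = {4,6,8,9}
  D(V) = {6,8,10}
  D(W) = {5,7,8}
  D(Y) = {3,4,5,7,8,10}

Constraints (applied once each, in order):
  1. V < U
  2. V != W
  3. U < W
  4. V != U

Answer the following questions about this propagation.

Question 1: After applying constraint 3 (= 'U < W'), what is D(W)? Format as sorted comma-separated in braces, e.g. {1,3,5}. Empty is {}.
Answer: {}

Derivation:
Constraint 1 (V < U) on D(V)={6,8,10} D(U)={4,6,8,9}: V {6,8,10}->{6,8}; U {4,6,8,9}->{8,9}
Constraint 2 (V != W) on D(V)={6,8} D(W)={5,7,8}: no change
Constraint 3 (U < W) on D(U)={8,9} D(W)={5,7,8}: U {8,9}->{}; W {5,7,8}->{}
So after constraint 3: D(W) = {}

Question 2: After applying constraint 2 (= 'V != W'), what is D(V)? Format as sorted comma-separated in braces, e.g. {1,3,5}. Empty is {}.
Answer: {6,8}

Derivation:
Constraint 1 (V < U) on D(V)={6,8,10} D(U)={4,6,8,9}: V {6,8,10}->{6,8}; U {4,6,8,9}->{8,9}
Constraint 2 (V != W) on D(V)={6,8} D(W)={5,7,8}: no change
So after constraint 2: D(V) = {6,8}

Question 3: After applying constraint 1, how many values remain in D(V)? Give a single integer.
Answer: 2

Derivation:
Constraint 1 (V < U) on D(V)={6,8,10} D(U)={4,6,8,9}: V {6,8,10}->{6,8}; U {4,6,8,9}->{8,9}
So after constraint 1: D(V)={6,8}, size = 2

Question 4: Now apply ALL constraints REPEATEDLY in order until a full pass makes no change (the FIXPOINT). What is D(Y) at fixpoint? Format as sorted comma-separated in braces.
pass 0 (initial): D(Y)={3,4,5,7,8,10}
pass 1: U {4,6,8,9}->{}; V {6,8,10}->{}; W {5,7,8}->{}
pass 2: no change
Fixpoint after 2 passes: D(Y) = {3,4,5,7,8,10}

Answer: {3,4,5,7,8,10}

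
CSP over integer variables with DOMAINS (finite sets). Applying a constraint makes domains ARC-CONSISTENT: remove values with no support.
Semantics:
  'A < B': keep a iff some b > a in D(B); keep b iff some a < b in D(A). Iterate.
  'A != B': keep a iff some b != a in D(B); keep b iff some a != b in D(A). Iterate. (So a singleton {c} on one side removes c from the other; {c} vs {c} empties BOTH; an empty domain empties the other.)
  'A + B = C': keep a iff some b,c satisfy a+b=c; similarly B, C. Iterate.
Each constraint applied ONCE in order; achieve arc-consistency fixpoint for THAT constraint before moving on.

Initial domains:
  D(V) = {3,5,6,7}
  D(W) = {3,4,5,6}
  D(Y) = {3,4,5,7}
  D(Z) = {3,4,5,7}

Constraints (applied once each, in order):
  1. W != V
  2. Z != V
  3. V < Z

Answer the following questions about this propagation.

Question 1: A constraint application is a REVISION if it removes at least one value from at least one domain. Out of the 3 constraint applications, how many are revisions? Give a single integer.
Constraint 1 (W != V) on D(W)={3,4,5,6} D(V)={3,5,6,7}: no change => not a revision
Constraint 2 (Z != V) on D(Z)={3,4,5,7} D(V)={3,5,6,7}: no change => not a revision
Constraint 3 (V < Z) on D(V)={3,5,6,7} D(Z)={3,4,5,7}: V {3,5,6,7}->{3,5,6}; Z {3,4,5,7}->{4,5,7} => REVISION
Total revisions = 1

Answer: 1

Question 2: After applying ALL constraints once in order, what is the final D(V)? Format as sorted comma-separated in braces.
Answer: {3,5,6}

Derivation:
Constraint 1 (W != V) on D(W)={3,4,5,6} D(V)={3,5,6,7}: no change
Constraint 2 (Z != V) on D(Z)={3,4,5,7} D(V)={3,5,6,7}: no change
Constraint 3 (V < Z) on D(V)={3,5,6,7} D(Z)={3,4,5,7}: V {3,5,6,7}->{3,5,6}; Z {3,4,5,7}->{4,5,7}
So after all 3 constraints: D(V) = {3,5,6}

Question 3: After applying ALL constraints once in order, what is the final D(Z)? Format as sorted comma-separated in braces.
Constraint 1 (W != V) on D(W)={3,4,5,6} D(V)={3,5,6,7}: no change
Constraint 2 (Z != V) on D(Z)={3,4,5,7} D(V)={3,5,6,7}: no change
Constraint 3 (V < Z) on D(V)={3,5,6,7} D(Z)={3,4,5,7}: V {3,5,6,7}->{3,5,6}; Z {3,4,5,7}->{4,5,7}
So after all 3 constraints: D(Z) = {4,5,7}

Answer: {4,5,7}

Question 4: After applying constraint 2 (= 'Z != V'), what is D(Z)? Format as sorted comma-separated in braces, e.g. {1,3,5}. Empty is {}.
Constraint 1 (W != V) on D(W)={3,4,5,6} D(V)={3,5,6,7}: no change
Constraint 2 (Z != V) on D(Z)={3,4,5,7} D(V)={3,5,6,7}: no change
So after constraint 2: D(Z) = {3,4,5,7}

Answer: {3,4,5,7}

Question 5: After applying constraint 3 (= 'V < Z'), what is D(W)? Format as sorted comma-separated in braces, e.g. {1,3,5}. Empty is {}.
Constraint 1 (W != V) on D(W)={3,4,5,6} D(V)={3,5,6,7}: no change
Constraint 2 (Z != V) on D(Z)={3,4,5,7} D(V)={3,5,6,7}: no change
Constraint 3 (V < Z) on D(V)={3,5,6,7} D(Z)={3,4,5,7}: V {3,5,6,7}->{3,5,6}; Z {3,4,5,7}->{4,5,7}
So after constraint 3: D(W) = {3,4,5,6}

Answer: {3,4,5,6}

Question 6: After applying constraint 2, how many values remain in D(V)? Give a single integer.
Constraint 1 (W != V) on D(W)={3,4,5,6} D(V)={3,5,6,7}: no change
Constraint 2 (Z != V) on D(Z)={3,4,5,7} D(V)={3,5,6,7}: no change
So after constraint 2: D(V)={3,5,6,7}, size = 4

Answer: 4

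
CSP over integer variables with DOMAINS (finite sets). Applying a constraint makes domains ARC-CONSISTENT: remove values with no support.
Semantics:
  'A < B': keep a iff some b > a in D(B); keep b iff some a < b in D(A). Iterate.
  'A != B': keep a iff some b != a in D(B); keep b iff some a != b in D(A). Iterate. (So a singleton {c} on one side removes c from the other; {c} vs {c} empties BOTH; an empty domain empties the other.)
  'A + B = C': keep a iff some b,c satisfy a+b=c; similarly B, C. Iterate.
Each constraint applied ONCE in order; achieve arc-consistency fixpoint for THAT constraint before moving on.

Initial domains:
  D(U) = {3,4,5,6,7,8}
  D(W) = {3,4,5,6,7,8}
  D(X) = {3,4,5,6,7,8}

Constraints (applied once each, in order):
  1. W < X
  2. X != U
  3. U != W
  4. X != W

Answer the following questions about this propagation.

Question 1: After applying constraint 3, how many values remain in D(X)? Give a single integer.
Answer: 5

Derivation:
Constraint 1 (W < X) on D(W)={3,4,5,6,7,8} D(X)={3,4,5,6,7,8}: W {3,4,5,6,7,8}->{3,4,5,6,7}; X {3,4,5,6,7,8}->{4,5,6,7,8}
Constraint 2 (X != U) on D(X)={4,5,6,7,8} D(U)={3,4,5,6,7,8}: no change
Constraint 3 (U != W) on D(U)={3,4,5,6,7,8} D(W)={3,4,5,6,7}: no change
So after constraint 3: D(X)={4,5,6,7,8}, size = 5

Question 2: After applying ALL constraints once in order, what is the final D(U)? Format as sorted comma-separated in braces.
Constraint 1 (W < X) on D(W)={3,4,5,6,7,8} D(X)={3,4,5,6,7,8}: W {3,4,5,6,7,8}->{3,4,5,6,7}; X {3,4,5,6,7,8}->{4,5,6,7,8}
Constraint 2 (X != U) on D(X)={4,5,6,7,8} D(U)={3,4,5,6,7,8}: no change
Constraint 3 (U != W) on D(U)={3,4,5,6,7,8} D(W)={3,4,5,6,7}: no change
Constraint 4 (X != W) on D(X)={4,5,6,7,8} D(W)={3,4,5,6,7}: no change
So after all 4 constraints: D(U) = {3,4,5,6,7,8}

Answer: {3,4,5,6,7,8}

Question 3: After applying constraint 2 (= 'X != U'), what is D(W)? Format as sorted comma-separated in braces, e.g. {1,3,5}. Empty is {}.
Answer: {3,4,5,6,7}

Derivation:
Constraint 1 (W < X) on D(W)={3,4,5,6,7,8} D(X)={3,4,5,6,7,8}: W {3,4,5,6,7,8}->{3,4,5,6,7}; X {3,4,5,6,7,8}->{4,5,6,7,8}
Constraint 2 (X != U) on D(X)={4,5,6,7,8} D(U)={3,4,5,6,7,8}: no change
So after constraint 2: D(W) = {3,4,5,6,7}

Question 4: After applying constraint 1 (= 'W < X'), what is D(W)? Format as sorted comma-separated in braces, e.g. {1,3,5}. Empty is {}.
Constraint 1 (W < X) on D(W)={3,4,5,6,7,8} D(X)={3,4,5,6,7,8}: W {3,4,5,6,7,8}->{3,4,5,6,7}; X {3,4,5,6,7,8}->{4,5,6,7,8}
So after constraint 1: D(W) = {3,4,5,6,7}

Answer: {3,4,5,6,7}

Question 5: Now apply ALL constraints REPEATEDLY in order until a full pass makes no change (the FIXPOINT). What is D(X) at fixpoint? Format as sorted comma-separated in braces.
pass 0 (initial): D(X)={3,4,5,6,7,8}
pass 1: W {3,4,5,6,7,8}->{3,4,5,6,7}; X {3,4,5,6,7,8}->{4,5,6,7,8}
pass 2: no change
Fixpoint after 2 passes: D(X) = {4,5,6,7,8}

Answer: {4,5,6,7,8}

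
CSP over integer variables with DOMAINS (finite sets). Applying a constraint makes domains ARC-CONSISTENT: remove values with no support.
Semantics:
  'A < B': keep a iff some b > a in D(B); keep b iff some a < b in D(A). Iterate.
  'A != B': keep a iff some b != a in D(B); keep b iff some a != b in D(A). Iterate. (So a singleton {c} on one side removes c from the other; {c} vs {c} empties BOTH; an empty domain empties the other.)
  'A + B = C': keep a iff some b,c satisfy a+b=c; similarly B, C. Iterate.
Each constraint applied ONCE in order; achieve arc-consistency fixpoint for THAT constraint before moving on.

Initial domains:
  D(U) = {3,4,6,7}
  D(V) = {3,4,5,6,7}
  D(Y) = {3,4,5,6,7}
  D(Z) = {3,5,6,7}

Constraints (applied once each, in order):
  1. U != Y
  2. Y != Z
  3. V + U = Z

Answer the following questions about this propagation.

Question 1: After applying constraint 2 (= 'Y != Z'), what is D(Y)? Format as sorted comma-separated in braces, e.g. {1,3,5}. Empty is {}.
Answer: {3,4,5,6,7}

Derivation:
Constraint 1 (U != Y) on D(U)={3,4,6,7} D(Y)={3,4,5,6,7}: no change
Constraint 2 (Y != Z) on D(Y)={3,4,5,6,7} D(Z)={3,5,6,7}: no change
So after constraint 2: D(Y) = {3,4,5,6,7}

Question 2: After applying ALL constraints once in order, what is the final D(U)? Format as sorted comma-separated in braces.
Answer: {3,4}

Derivation:
Constraint 1 (U != Y) on D(U)={3,4,6,7} D(Y)={3,4,5,6,7}: no change
Constraint 2 (Y != Z) on D(Y)={3,4,5,6,7} D(Z)={3,5,6,7}: no change
Constraint 3 (V + U = Z) on D(V)={3,4,5,6,7} D(U)={3,4,6,7} D(Z)={3,5,6,7}: V {3,4,5,6,7}->{3,4}; U {3,4,6,7}->{3,4}; Z {3,5,6,7}->{6,7}
So after all 3 constraints: D(U) = {3,4}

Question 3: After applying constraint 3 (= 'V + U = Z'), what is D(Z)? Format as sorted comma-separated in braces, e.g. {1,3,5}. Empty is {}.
Constraint 1 (U != Y) on D(U)={3,4,6,7} D(Y)={3,4,5,6,7}: no change
Constraint 2 (Y != Z) on D(Y)={3,4,5,6,7} D(Z)={3,5,6,7}: no change
Constraint 3 (V + U = Z) on D(V)={3,4,5,6,7} D(U)={3,4,6,7} D(Z)={3,5,6,7}: V {3,4,5,6,7}->{3,4}; U {3,4,6,7}->{3,4}; Z {3,5,6,7}->{6,7}
So after constraint 3: D(Z) = {6,7}

Answer: {6,7}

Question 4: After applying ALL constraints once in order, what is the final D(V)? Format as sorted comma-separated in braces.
Constraint 1 (U != Y) on D(U)={3,4,6,7} D(Y)={3,4,5,6,7}: no change
Constraint 2 (Y != Z) on D(Y)={3,4,5,6,7} D(Z)={3,5,6,7}: no change
Constraint 3 (V + U = Z) on D(V)={3,4,5,6,7} D(U)={3,4,6,7} D(Z)={3,5,6,7}: V {3,4,5,6,7}->{3,4}; U {3,4,6,7}->{3,4}; Z {3,5,6,7}->{6,7}
So after all 3 constraints: D(V) = {3,4}

Answer: {3,4}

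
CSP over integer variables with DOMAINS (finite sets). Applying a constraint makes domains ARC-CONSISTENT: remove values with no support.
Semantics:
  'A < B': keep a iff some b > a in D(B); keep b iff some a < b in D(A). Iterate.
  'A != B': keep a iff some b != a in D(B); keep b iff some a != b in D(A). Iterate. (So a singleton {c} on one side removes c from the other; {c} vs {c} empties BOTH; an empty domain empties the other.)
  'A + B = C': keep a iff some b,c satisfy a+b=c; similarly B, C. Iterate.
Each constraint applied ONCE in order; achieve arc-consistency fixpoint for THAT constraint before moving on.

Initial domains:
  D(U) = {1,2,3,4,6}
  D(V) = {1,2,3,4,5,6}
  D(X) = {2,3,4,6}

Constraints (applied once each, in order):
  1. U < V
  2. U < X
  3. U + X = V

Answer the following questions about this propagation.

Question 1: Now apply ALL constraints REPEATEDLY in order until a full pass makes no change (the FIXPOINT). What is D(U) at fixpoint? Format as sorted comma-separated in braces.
pass 0 (initial): D(U)={1,2,3,4,6}
pass 1: U {1,2,3,4,6}->{1,2,3,4}; V {1,2,3,4,5,6}->{3,4,5,6}; X {2,3,4,6}->{2,3,4}
pass 2: U {1,2,3,4}->{1,2,3}
pass 3: no change
Fixpoint after 3 passes: D(U) = {1,2,3}

Answer: {1,2,3}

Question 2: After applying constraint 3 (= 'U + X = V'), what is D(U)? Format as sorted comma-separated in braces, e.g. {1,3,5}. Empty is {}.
Constraint 1 (U < V) on D(U)={1,2,3,4,6} D(V)={1,2,3,4,5,6}: U {1,2,3,4,6}->{1,2,3,4}; V {1,2,3,4,5,6}->{2,3,4,5,6}
Constraint 2 (U < X) on D(U)={1,2,3,4} D(X)={2,3,4,6}: no change
Constraint 3 (U + X = V) on D(U)={1,2,3,4} D(X)={2,3,4,6} D(V)={2,3,4,5,6}: X {2,3,4,6}->{2,3,4}; V {2,3,4,5,6}->{3,4,5,6}
So after constraint 3: D(U) = {1,2,3,4}

Answer: {1,2,3,4}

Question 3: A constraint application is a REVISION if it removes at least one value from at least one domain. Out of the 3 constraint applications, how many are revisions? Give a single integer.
Answer: 2

Derivation:
Constraint 1 (U < V) on D(U)={1,2,3,4,6} D(V)={1,2,3,4,5,6}: U {1,2,3,4,6}->{1,2,3,4}; V {1,2,3,4,5,6}->{2,3,4,5,6} => REVISION
Constraint 2 (U < X) on D(U)={1,2,3,4} D(X)={2,3,4,6}: no change => not a revision
Constraint 3 (U + X = V) on D(U)={1,2,3,4} D(X)={2,3,4,6} D(V)={2,3,4,5,6}: X {2,3,4,6}->{2,3,4}; V {2,3,4,5,6}->{3,4,5,6} => REVISION
Total revisions = 2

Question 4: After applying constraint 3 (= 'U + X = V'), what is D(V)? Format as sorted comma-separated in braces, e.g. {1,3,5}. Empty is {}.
Answer: {3,4,5,6}

Derivation:
Constraint 1 (U < V) on D(U)={1,2,3,4,6} D(V)={1,2,3,4,5,6}: U {1,2,3,4,6}->{1,2,3,4}; V {1,2,3,4,5,6}->{2,3,4,5,6}
Constraint 2 (U < X) on D(U)={1,2,3,4} D(X)={2,3,4,6}: no change
Constraint 3 (U + X = V) on D(U)={1,2,3,4} D(X)={2,3,4,6} D(V)={2,3,4,5,6}: X {2,3,4,6}->{2,3,4}; V {2,3,4,5,6}->{3,4,5,6}
So after constraint 3: D(V) = {3,4,5,6}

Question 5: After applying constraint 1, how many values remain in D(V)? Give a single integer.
Answer: 5

Derivation:
Constraint 1 (U < V) on D(U)={1,2,3,4,6} D(V)={1,2,3,4,5,6}: U {1,2,3,4,6}->{1,2,3,4}; V {1,2,3,4,5,6}->{2,3,4,5,6}
So after constraint 1: D(V)={2,3,4,5,6}, size = 5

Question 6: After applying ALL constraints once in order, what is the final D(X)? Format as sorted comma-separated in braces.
Answer: {2,3,4}

Derivation:
Constraint 1 (U < V) on D(U)={1,2,3,4,6} D(V)={1,2,3,4,5,6}: U {1,2,3,4,6}->{1,2,3,4}; V {1,2,3,4,5,6}->{2,3,4,5,6}
Constraint 2 (U < X) on D(U)={1,2,3,4} D(X)={2,3,4,6}: no change
Constraint 3 (U + X = V) on D(U)={1,2,3,4} D(X)={2,3,4,6} D(V)={2,3,4,5,6}: X {2,3,4,6}->{2,3,4}; V {2,3,4,5,6}->{3,4,5,6}
So after all 3 constraints: D(X) = {2,3,4}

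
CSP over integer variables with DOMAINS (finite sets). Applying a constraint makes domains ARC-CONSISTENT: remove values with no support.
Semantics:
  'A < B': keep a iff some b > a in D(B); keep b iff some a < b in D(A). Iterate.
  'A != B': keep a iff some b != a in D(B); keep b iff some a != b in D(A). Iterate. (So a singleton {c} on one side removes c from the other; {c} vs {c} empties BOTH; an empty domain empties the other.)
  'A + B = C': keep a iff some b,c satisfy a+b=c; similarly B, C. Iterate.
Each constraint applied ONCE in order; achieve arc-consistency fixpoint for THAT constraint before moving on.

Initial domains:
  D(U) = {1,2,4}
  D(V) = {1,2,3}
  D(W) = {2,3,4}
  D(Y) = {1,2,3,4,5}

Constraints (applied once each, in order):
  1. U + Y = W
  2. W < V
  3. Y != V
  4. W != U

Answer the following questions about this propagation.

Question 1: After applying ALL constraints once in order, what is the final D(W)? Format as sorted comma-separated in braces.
Answer: {2}

Derivation:
Constraint 1 (U + Y = W) on D(U)={1,2,4} D(Y)={1,2,3,4,5} D(W)={2,3,4}: U {1,2,4}->{1,2}; Y {1,2,3,4,5}->{1,2,3}
Constraint 2 (W < V) on D(W)={2,3,4} D(V)={1,2,3}: W {2,3,4}->{2}; V {1,2,3}->{3}
Constraint 3 (Y != V) on D(Y)={1,2,3} D(V)={3}: Y {1,2,3}->{1,2}
Constraint 4 (W != U) on D(W)={2} D(U)={1,2}: U {1,2}->{1}
So after all 4 constraints: D(W) = {2}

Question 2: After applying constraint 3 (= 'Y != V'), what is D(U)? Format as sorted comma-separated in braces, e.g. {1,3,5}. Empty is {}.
Constraint 1 (U + Y = W) on D(U)={1,2,4} D(Y)={1,2,3,4,5} D(W)={2,3,4}: U {1,2,4}->{1,2}; Y {1,2,3,4,5}->{1,2,3}
Constraint 2 (W < V) on D(W)={2,3,4} D(V)={1,2,3}: W {2,3,4}->{2}; V {1,2,3}->{3}
Constraint 3 (Y != V) on D(Y)={1,2,3} D(V)={3}: Y {1,2,3}->{1,2}
So after constraint 3: D(U) = {1,2}

Answer: {1,2}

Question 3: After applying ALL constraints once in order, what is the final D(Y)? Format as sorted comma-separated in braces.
Constraint 1 (U + Y = W) on D(U)={1,2,4} D(Y)={1,2,3,4,5} D(W)={2,3,4}: U {1,2,4}->{1,2}; Y {1,2,3,4,5}->{1,2,3}
Constraint 2 (W < V) on D(W)={2,3,4} D(V)={1,2,3}: W {2,3,4}->{2}; V {1,2,3}->{3}
Constraint 3 (Y != V) on D(Y)={1,2,3} D(V)={3}: Y {1,2,3}->{1,2}
Constraint 4 (W != U) on D(W)={2} D(U)={1,2}: U {1,2}->{1}
So after all 4 constraints: D(Y) = {1,2}

Answer: {1,2}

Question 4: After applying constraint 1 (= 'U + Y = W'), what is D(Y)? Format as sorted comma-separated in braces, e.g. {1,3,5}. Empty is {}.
Answer: {1,2,3}

Derivation:
Constraint 1 (U + Y = W) on D(U)={1,2,4} D(Y)={1,2,3,4,5} D(W)={2,3,4}: U {1,2,4}->{1,2}; Y {1,2,3,4,5}->{1,2,3}
So after constraint 1: D(Y) = {1,2,3}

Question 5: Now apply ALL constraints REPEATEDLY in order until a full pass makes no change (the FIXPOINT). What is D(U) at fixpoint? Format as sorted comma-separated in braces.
Answer: {1}

Derivation:
pass 0 (initial): D(U)={1,2,4}
pass 1: U {1,2,4}->{1}; V {1,2,3}->{3}; W {2,3,4}->{2}; Y {1,2,3,4,5}->{1,2}
pass 2: Y {1,2}->{1}
pass 3: no change
Fixpoint after 3 passes: D(U) = {1}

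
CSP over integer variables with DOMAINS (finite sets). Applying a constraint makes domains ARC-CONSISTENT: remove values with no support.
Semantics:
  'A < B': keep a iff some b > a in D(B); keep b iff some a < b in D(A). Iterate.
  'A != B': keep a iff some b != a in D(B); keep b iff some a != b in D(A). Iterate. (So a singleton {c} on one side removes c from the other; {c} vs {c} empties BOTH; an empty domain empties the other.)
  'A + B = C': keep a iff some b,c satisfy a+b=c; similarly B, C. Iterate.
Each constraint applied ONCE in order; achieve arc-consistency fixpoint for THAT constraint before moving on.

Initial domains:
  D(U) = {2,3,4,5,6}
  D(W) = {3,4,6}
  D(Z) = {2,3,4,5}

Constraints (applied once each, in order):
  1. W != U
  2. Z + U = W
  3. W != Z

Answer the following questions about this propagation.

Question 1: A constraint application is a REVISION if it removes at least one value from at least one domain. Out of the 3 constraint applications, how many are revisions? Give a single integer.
Constraint 1 (W != U) on D(W)={3,4,6} D(U)={2,3,4,5,6}: no change => not a revision
Constraint 2 (Z + U = W) on D(Z)={2,3,4,5} D(U)={2,3,4,5,6} D(W)={3,4,6}: Z {2,3,4,5}->{2,3,4}; U {2,3,4,5,6}->{2,3,4}; W {3,4,6}->{4,6} => REVISION
Constraint 3 (W != Z) on D(W)={4,6} D(Z)={2,3,4}: no change => not a revision
Total revisions = 1

Answer: 1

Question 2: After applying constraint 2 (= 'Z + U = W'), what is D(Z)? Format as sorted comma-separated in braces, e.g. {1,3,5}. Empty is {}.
Constraint 1 (W != U) on D(W)={3,4,6} D(U)={2,3,4,5,6}: no change
Constraint 2 (Z + U = W) on D(Z)={2,3,4,5} D(U)={2,3,4,5,6} D(W)={3,4,6}: Z {2,3,4,5}->{2,3,4}; U {2,3,4,5,6}->{2,3,4}; W {3,4,6}->{4,6}
So after constraint 2: D(Z) = {2,3,4}

Answer: {2,3,4}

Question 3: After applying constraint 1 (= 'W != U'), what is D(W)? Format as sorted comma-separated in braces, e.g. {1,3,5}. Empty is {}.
Constraint 1 (W != U) on D(W)={3,4,6} D(U)={2,3,4,5,6}: no change
So after constraint 1: D(W) = {3,4,6}

Answer: {3,4,6}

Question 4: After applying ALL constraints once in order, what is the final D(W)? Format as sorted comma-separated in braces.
Answer: {4,6}

Derivation:
Constraint 1 (W != U) on D(W)={3,4,6} D(U)={2,3,4,5,6}: no change
Constraint 2 (Z + U = W) on D(Z)={2,3,4,5} D(U)={2,3,4,5,6} D(W)={3,4,6}: Z {2,3,4,5}->{2,3,4}; U {2,3,4,5,6}->{2,3,4}; W {3,4,6}->{4,6}
Constraint 3 (W != Z) on D(W)={4,6} D(Z)={2,3,4}: no change
So after all 3 constraints: D(W) = {4,6}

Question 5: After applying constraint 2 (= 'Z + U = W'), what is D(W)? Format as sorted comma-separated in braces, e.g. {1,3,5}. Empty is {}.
Answer: {4,6}

Derivation:
Constraint 1 (W != U) on D(W)={3,4,6} D(U)={2,3,4,5,6}: no change
Constraint 2 (Z + U = W) on D(Z)={2,3,4,5} D(U)={2,3,4,5,6} D(W)={3,4,6}: Z {2,3,4,5}->{2,3,4}; U {2,3,4,5,6}->{2,3,4}; W {3,4,6}->{4,6}
So after constraint 2: D(W) = {4,6}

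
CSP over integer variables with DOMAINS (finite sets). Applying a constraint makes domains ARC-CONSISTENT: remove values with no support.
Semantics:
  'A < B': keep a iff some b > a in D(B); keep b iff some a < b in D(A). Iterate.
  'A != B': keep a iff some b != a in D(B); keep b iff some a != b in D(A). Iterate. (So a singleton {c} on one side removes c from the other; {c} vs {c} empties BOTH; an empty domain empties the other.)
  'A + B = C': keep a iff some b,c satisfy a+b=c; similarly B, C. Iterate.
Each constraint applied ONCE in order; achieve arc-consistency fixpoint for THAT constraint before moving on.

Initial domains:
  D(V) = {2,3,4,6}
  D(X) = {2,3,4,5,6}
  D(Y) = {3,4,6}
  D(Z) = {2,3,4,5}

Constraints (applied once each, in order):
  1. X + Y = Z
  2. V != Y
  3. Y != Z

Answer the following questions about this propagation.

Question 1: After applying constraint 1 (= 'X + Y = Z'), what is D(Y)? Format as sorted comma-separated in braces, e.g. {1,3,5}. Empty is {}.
Answer: {3}

Derivation:
Constraint 1 (X + Y = Z) on D(X)={2,3,4,5,6} D(Y)={3,4,6} D(Z)={2,3,4,5}: X {2,3,4,5,6}->{2}; Y {3,4,6}->{3}; Z {2,3,4,5}->{5}
So after constraint 1: D(Y) = {3}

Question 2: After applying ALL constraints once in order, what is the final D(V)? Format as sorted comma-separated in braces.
Constraint 1 (X + Y = Z) on D(X)={2,3,4,5,6} D(Y)={3,4,6} D(Z)={2,3,4,5}: X {2,3,4,5,6}->{2}; Y {3,4,6}->{3}; Z {2,3,4,5}->{5}
Constraint 2 (V != Y) on D(V)={2,3,4,6} D(Y)={3}: V {2,3,4,6}->{2,4,6}
Constraint 3 (Y != Z) on D(Y)={3} D(Z)={5}: no change
So after all 3 constraints: D(V) = {2,4,6}

Answer: {2,4,6}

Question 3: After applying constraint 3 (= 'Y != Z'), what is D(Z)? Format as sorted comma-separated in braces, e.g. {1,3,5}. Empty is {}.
Constraint 1 (X + Y = Z) on D(X)={2,3,4,5,6} D(Y)={3,4,6} D(Z)={2,3,4,5}: X {2,3,4,5,6}->{2}; Y {3,4,6}->{3}; Z {2,3,4,5}->{5}
Constraint 2 (V != Y) on D(V)={2,3,4,6} D(Y)={3}: V {2,3,4,6}->{2,4,6}
Constraint 3 (Y != Z) on D(Y)={3} D(Z)={5}: no change
So after constraint 3: D(Z) = {5}

Answer: {5}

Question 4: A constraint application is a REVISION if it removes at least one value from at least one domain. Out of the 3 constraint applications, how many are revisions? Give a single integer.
Answer: 2

Derivation:
Constraint 1 (X + Y = Z) on D(X)={2,3,4,5,6} D(Y)={3,4,6} D(Z)={2,3,4,5}: X {2,3,4,5,6}->{2}; Y {3,4,6}->{3}; Z {2,3,4,5}->{5} => REVISION
Constraint 2 (V != Y) on D(V)={2,3,4,6} D(Y)={3}: V {2,3,4,6}->{2,4,6} => REVISION
Constraint 3 (Y != Z) on D(Y)={3} D(Z)={5}: no change => not a revision
Total revisions = 2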